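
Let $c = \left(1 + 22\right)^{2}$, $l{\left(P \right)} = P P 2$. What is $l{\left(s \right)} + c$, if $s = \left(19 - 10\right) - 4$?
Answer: $579$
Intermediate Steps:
$s = 5$ ($s = 9 - 4 = 5$)
$l{\left(P \right)} = 2 P^{2}$ ($l{\left(P \right)} = P^{2} \cdot 2 = 2 P^{2}$)
$c = 529$ ($c = 23^{2} = 529$)
$l{\left(s \right)} + c = 2 \cdot 5^{2} + 529 = 2 \cdot 25 + 529 = 50 + 529 = 579$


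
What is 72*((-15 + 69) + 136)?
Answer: 13680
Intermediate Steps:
72*((-15 + 69) + 136) = 72*(54 + 136) = 72*190 = 13680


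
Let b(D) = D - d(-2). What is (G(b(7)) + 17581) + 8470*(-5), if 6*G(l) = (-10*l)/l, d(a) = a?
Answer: -74312/3 ≈ -24771.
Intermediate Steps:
b(D) = 2 + D (b(D) = D - 1*(-2) = D + 2 = 2 + D)
G(l) = -5/3 (G(l) = ((-10*l)/l)/6 = (⅙)*(-10) = -5/3)
(G(b(7)) + 17581) + 8470*(-5) = (-5/3 + 17581) + 8470*(-5) = 52738/3 - 42350 = -74312/3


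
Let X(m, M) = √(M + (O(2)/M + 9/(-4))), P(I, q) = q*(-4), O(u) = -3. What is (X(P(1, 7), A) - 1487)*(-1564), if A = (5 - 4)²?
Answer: 2325668 - 782*I*√17 ≈ 2.3257e+6 - 3224.3*I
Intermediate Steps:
P(I, q) = -4*q
A = 1 (A = 1² = 1)
X(m, M) = √(-9/4 + M - 3/M) (X(m, M) = √(M + (-3/M + 9/(-4))) = √(M + (-3/M + 9*(-¼))) = √(M + (-3/M - 9/4)) = √(M + (-9/4 - 3/M)) = √(-9/4 + M - 3/M))
(X(P(1, 7), A) - 1487)*(-1564) = (√(-9 - 12/1 + 4*1)/2 - 1487)*(-1564) = (√(-9 - 12*1 + 4)/2 - 1487)*(-1564) = (√(-9 - 12 + 4)/2 - 1487)*(-1564) = (√(-17)/2 - 1487)*(-1564) = ((I*√17)/2 - 1487)*(-1564) = (I*√17/2 - 1487)*(-1564) = (-1487 + I*√17/2)*(-1564) = 2325668 - 782*I*√17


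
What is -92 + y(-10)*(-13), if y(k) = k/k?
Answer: -105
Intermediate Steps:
y(k) = 1
-92 + y(-10)*(-13) = -92 + 1*(-13) = -92 - 13 = -105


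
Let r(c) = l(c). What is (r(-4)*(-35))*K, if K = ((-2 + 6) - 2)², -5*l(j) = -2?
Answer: -56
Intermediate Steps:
l(j) = ⅖ (l(j) = -⅕*(-2) = ⅖)
r(c) = ⅖
K = 4 (K = (4 - 2)² = 2² = 4)
(r(-4)*(-35))*K = ((⅖)*(-35))*4 = -14*4 = -56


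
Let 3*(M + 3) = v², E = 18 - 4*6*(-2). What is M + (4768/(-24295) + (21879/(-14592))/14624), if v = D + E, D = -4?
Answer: 6626364198555551/5184392847360 ≈ 1278.1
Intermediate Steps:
E = 66 (E = 18 - 24*(-2) = 18 - 1*(-48) = 18 + 48 = 66)
v = 62 (v = -4 + 66 = 62)
M = 3835/3 (M = -3 + (⅓)*62² = -3 + (⅓)*3844 = -3 + 3844/3 = 3835/3 ≈ 1278.3)
M + (4768/(-24295) + (21879/(-14592))/14624) = 3835/3 + (4768/(-24295) + (21879/(-14592))/14624) = 3835/3 + (4768*(-1/24295) + (21879*(-1/14592))*(1/14624)) = 3835/3 + (-4768/24295 - 7293/4864*1/14624) = 3835/3 + (-4768/24295 - 7293/71131136) = 3835/3 - 339330439883/1728130949120 = 6626364198555551/5184392847360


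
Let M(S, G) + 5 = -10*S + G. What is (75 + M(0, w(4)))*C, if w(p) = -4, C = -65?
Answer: -4290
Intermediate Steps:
M(S, G) = -5 + G - 10*S (M(S, G) = -5 + (-10*S + G) = -5 + (G - 10*S) = -5 + G - 10*S)
(75 + M(0, w(4)))*C = (75 + (-5 - 4 - 10*0))*(-65) = (75 + (-5 - 4 + 0))*(-65) = (75 - 9)*(-65) = 66*(-65) = -4290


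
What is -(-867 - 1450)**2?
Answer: -5368489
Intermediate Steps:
-(-867 - 1450)**2 = -1*(-2317)**2 = -1*5368489 = -5368489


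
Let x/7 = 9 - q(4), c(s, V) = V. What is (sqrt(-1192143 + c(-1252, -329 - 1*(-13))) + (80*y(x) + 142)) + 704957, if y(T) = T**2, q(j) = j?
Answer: 803099 + I*sqrt(1192459) ≈ 8.031e+5 + 1092.0*I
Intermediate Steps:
x = 35 (x = 7*(9 - 1*4) = 7*(9 - 4) = 7*5 = 35)
(sqrt(-1192143 + c(-1252, -329 - 1*(-13))) + (80*y(x) + 142)) + 704957 = (sqrt(-1192143 + (-329 - 1*(-13))) + (80*35**2 + 142)) + 704957 = (sqrt(-1192143 + (-329 + 13)) + (80*1225 + 142)) + 704957 = (sqrt(-1192143 - 316) + (98000 + 142)) + 704957 = (sqrt(-1192459) + 98142) + 704957 = (I*sqrt(1192459) + 98142) + 704957 = (98142 + I*sqrt(1192459)) + 704957 = 803099 + I*sqrt(1192459)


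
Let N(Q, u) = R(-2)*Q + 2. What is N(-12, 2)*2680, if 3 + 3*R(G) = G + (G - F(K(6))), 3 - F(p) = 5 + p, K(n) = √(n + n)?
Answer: 58960 - 21440*√3 ≈ 21825.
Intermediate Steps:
K(n) = √2*√n (K(n) = √(2*n) = √2*√n)
F(p) = -2 - p (F(p) = 3 - (5 + p) = 3 + (-5 - p) = -2 - p)
R(G) = -⅓ + 2*G/3 + 2*√3/3 (R(G) = -1 + (G + (G - (-2 - √2*√6)))/3 = -1 + (G + (G - (-2 - 2*√3)))/3 = -1 + (G + (G + (2 + 2*√3)))/3 = -1 + (G + (2 + G + 2*√3))/3 = -1 + (2 + 2*G + 2*√3)/3 = -1 + (⅔ + 2*G/3 + 2*√3/3) = -⅓ + 2*G/3 + 2*√3/3)
N(Q, u) = 2 + Q*(-5/3 + 2*√3/3) (N(Q, u) = (-⅓ + (⅔)*(-2) + 2*√3/3)*Q + 2 = (-⅓ - 4/3 + 2*√3/3)*Q + 2 = (-5/3 + 2*√3/3)*Q + 2 = Q*(-5/3 + 2*√3/3) + 2 = 2 + Q*(-5/3 + 2*√3/3))
N(-12, 2)*2680 = (2 - ⅓*(-12)*(5 - 2*√3))*2680 = (2 + (20 - 8*√3))*2680 = (22 - 8*√3)*2680 = 58960 - 21440*√3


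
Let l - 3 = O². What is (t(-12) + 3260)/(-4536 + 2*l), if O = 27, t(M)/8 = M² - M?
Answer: -1127/768 ≈ -1.4674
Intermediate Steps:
t(M) = -8*M + 8*M² (t(M) = 8*(M² - M) = -8*M + 8*M²)
l = 732 (l = 3 + 27² = 3 + 729 = 732)
(t(-12) + 3260)/(-4536 + 2*l) = (8*(-12)*(-1 - 12) + 3260)/(-4536 + 2*732) = (8*(-12)*(-13) + 3260)/(-4536 + 1464) = (1248 + 3260)/(-3072) = 4508*(-1/3072) = -1127/768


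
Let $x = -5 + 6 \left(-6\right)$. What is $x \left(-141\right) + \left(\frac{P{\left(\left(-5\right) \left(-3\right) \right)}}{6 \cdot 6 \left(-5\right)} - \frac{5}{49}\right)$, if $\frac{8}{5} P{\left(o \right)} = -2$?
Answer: $\frac{40790065}{7056} \approx 5780.9$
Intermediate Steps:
$x = -41$ ($x = -5 - 36 = -41$)
$P{\left(o \right)} = - \frac{5}{4}$ ($P{\left(o \right)} = \frac{5}{8} \left(-2\right) = - \frac{5}{4}$)
$x \left(-141\right) + \left(\frac{P{\left(\left(-5\right) \left(-3\right) \right)}}{6 \cdot 6 \left(-5\right)} - \frac{5}{49}\right) = \left(-41\right) \left(-141\right) - \left(- \frac{1}{144} + \frac{5}{49}\right) = 5781 - \left(\frac{5}{49} + \frac{5}{4 \cdot 36 \left(-5\right)}\right) = 5781 - \left(\frac{5}{49} + \frac{5}{4 \left(-180\right)}\right) = 5781 - \frac{671}{7056} = \frac{40790065}{7056}$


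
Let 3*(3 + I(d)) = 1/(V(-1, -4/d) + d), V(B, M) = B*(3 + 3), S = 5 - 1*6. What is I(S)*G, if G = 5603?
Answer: -358592/21 ≈ -17076.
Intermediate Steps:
S = -1 (S = 5 - 6 = -1)
V(B, M) = 6*B (V(B, M) = B*6 = 6*B)
I(d) = -3 + 1/(3*(-6 + d)) (I(d) = -3 + 1/(3*(6*(-1) + d)) = -3 + 1/(3*(-6 + d)))
I(S)*G = ((55 - 9*(-1))/(3*(-6 - 1)))*5603 = ((1/3)*(55 + 9)/(-7))*5603 = ((1/3)*(-1/7)*64)*5603 = -64/21*5603 = -358592/21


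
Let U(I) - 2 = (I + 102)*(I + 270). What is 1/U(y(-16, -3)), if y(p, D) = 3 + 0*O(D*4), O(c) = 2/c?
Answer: 1/28667 ≈ 3.4883e-5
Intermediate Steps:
y(p, D) = 3 (y(p, D) = 3 + 0*(2/((D*4))) = 3 + 0*(2/((4*D))) = 3 + 0*(2*(1/(4*D))) = 3 + 0*(1/(2*D)) = 3 + 0 = 3)
U(I) = 2 + (102 + I)*(270 + I) (U(I) = 2 + (I + 102)*(I + 270) = 2 + (102 + I)*(270 + I))
1/U(y(-16, -3)) = 1/(27542 + 3² + 372*3) = 1/(27542 + 9 + 1116) = 1/28667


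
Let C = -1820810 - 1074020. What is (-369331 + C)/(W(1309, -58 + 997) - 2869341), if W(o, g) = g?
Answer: 3264161/2868402 ≈ 1.1380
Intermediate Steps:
C = -2894830
(-369331 + C)/(W(1309, -58 + 997) - 2869341) = (-369331 - 2894830)/((-58 + 997) - 2869341) = -3264161/(939 - 2869341) = -3264161/(-2868402) = -3264161*(-1/2868402) = 3264161/2868402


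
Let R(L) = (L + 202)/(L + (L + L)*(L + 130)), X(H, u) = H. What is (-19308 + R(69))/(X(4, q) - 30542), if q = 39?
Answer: 531568277/840741678 ≈ 0.63226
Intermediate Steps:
R(L) = (202 + L)/(L + 2*L*(130 + L)) (R(L) = (202 + L)/(L + (2*L)*(130 + L)) = (202 + L)/(L + 2*L*(130 + L)))
(-19308 + R(69))/(X(4, q) - 30542) = (-19308 + (202 + 69)/(69*(261 + 2*69)))/(4 - 30542) = (-19308 + (1/69)*271/(261 + 138))/(-30538) = (-19308 + (1/69)*271/399)*(-1/30538) = (-19308 + (1/69)*(1/399)*271)*(-1/30538) = (-19308 + 271/27531)*(-1/30538) = -531568277/27531*(-1/30538) = 531568277/840741678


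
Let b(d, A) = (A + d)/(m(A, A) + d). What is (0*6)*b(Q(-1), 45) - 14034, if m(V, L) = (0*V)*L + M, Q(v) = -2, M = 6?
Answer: -14034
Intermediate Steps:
m(V, L) = 6 (m(V, L) = (0*V)*L + 6 = 0*L + 6 = 0 + 6 = 6)
b(d, A) = (A + d)/(6 + d)
(0*6)*b(Q(-1), 45) - 14034 = (0*6)*((45 - 2)/(6 - 2)) - 14034 = 0*(43/4) - 14034 = 0 - 14034 = -14034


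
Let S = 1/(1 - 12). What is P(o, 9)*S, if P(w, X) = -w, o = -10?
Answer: -10/11 ≈ -0.90909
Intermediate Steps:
S = -1/11 (S = 1/(-11) = -1/11 ≈ -0.090909)
P(o, 9)*S = -1*(-10)*(-1/11) = 10*(-1/11) = -10/11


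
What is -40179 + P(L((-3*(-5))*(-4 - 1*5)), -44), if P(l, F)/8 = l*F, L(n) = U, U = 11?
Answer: -44051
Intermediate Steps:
L(n) = 11
P(l, F) = 8*F*l (P(l, F) = 8*(l*F) = 8*(F*l) = 8*F*l)
-40179 + P(L((-3*(-5))*(-4 - 1*5)), -44) = -40179 + 8*(-44)*11 = -40179 - 3872 = -44051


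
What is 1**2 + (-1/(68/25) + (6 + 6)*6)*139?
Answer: 677137/68 ≈ 9957.9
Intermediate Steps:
1**2 + (-1/(68/25) + (6 + 6)*6)*139 = 1 + (-1/(68*(1/25)) + 12*6)*139 = 1 + (-1/68/25 + 72)*139 = 1 + (-1*25/68 + 72)*139 = 1 + (-25/68 + 72)*139 = 1 + (4871/68)*139 = 1 + 677069/68 = 677137/68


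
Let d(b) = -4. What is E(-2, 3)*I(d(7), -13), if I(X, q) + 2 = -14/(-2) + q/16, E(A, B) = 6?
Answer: 201/8 ≈ 25.125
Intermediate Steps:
I(X, q) = 5 + q/16 (I(X, q) = -2 + (-14/(-2) + q/16) = -2 + (-14*(-1/2) + q*(1/16)) = -2 + (7 + q/16) = 5 + q/16)
E(-2, 3)*I(d(7), -13) = 6*(5 + (1/16)*(-13)) = 6*(5 - 13/16) = 6*(67/16) = 201/8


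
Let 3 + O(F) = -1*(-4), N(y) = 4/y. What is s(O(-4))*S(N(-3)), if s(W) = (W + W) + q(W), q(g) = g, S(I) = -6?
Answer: -18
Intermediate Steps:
O(F) = 1 (O(F) = -3 - 1*(-4) = -3 + 4 = 1)
s(W) = 3*W (s(W) = (W + W) + W = 2*W + W = 3*W)
s(O(-4))*S(N(-3)) = (3*1)*(-6) = 3*(-6) = -18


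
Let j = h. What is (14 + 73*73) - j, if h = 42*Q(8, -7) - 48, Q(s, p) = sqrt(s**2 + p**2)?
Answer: 5391 - 42*sqrt(113) ≈ 4944.5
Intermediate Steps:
Q(s, p) = sqrt(p**2 + s**2)
h = -48 + 42*sqrt(113) (h = 42*sqrt((-7)**2 + 8**2) - 48 = 42*sqrt(49 + 64) - 48 = 42*sqrt(113) - 48 = -48 + 42*sqrt(113) ≈ 398.47)
j = -48 + 42*sqrt(113) ≈ 398.47
(14 + 73*73) - j = (14 + 73*73) - (-48 + 42*sqrt(113)) = (14 + 5329) + (48 - 42*sqrt(113)) = 5343 + (48 - 42*sqrt(113)) = 5391 - 42*sqrt(113)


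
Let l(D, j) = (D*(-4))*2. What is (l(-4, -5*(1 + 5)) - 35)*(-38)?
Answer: 114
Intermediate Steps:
l(D, j) = -8*D (l(D, j) = -4*D*2 = -8*D)
(l(-4, -5*(1 + 5)) - 35)*(-38) = (-8*(-4) - 35)*(-38) = (32 - 35)*(-38) = -3*(-38) = 114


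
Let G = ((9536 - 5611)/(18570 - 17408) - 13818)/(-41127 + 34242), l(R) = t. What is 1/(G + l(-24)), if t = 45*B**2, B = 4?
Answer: 8000370/5776318991 ≈ 0.0013850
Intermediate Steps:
t = 720 (t = 45*4**2 = 45*16 = 720)
l(R) = 720
G = 16052591/8000370 (G = (3925/1162 - 13818)/(-6885) = (3925*(1/1162) - 13818)*(-1/6885) = (3925/1162 - 13818)*(-1/6885) = -16052591/1162*(-1/6885) = 16052591/8000370 ≈ 2.0065)
1/(G + l(-24)) = 1/(16052591/8000370 + 720) = 1/(5776318991/8000370) = 8000370/5776318991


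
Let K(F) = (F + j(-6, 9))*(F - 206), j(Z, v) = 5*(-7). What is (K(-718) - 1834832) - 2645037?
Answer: -3784097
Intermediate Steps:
j(Z, v) = -35
K(F) = (-206 + F)*(-35 + F) (K(F) = (F - 35)*(F - 206) = (-35 + F)*(-206 + F) = (-206 + F)*(-35 + F))
(K(-718) - 1834832) - 2645037 = ((7210 + (-718)² - 241*(-718)) - 1834832) - 2645037 = ((7210 + 515524 + 173038) - 1834832) - 2645037 = (695772 - 1834832) - 2645037 = -1139060 - 2645037 = -3784097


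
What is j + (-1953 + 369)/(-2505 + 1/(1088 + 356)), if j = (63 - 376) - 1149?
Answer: -5286086882/3617219 ≈ -1461.4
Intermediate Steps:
j = -1462 (j = -313 - 1149 = -1462)
j + (-1953 + 369)/(-2505 + 1/(1088 + 356)) = -1462 + (-1953 + 369)/(-2505 + 1/(1088 + 356)) = -1462 - 1584/(-2505 + 1/1444) = -1462 - 1584/(-3617219/1444) = -1462 - 1584*(-1444/3617219) = -1462 + 2287296/3617219 = -5286086882/3617219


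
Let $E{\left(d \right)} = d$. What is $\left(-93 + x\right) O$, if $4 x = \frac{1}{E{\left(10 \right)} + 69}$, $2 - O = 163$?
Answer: $\frac{4731307}{316} \approx 14972.0$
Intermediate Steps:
$O = -161$ ($O = 2 - 163 = -161$)
$x = \frac{1}{316}$ ($x = \frac{1}{4 \left(10 + 69\right)} = \frac{1}{4 \cdot 79} = \frac{1}{4} \cdot \frac{1}{79} = \frac{1}{316} \approx 0.0031646$)
$\left(-93 + x\right) O = \left(-93 + \frac{1}{316}\right) \left(-161\right) = \left(- \frac{29387}{316}\right) \left(-161\right) = \frac{4731307}{316}$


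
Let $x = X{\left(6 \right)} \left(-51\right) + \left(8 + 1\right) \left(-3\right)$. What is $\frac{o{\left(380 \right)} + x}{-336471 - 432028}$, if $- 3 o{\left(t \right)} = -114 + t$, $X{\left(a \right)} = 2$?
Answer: $\frac{653}{2305497} \approx 0.00028324$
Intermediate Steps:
$x = -129$ ($x = 2 \left(-51\right) + \left(8 + 1\right) \left(-3\right) = -102 + 9 \left(-3\right) = -102 - 27 = -129$)
$o{\left(t \right)} = 38 - \frac{t}{3}$ ($o{\left(t \right)} = - \frac{-114 + t}{3} = 38 - \frac{t}{3}$)
$\frac{o{\left(380 \right)} + x}{-336471 - 432028} = \frac{\left(38 - \frac{380}{3}\right) - 129}{-336471 - 432028} = \frac{\left(38 - \frac{380}{3}\right) - 129}{-768499} = \left(- \frac{266}{3} - 129\right) \left(- \frac{1}{768499}\right) = \left(- \frac{653}{3}\right) \left(- \frac{1}{768499}\right) = \frac{653}{2305497}$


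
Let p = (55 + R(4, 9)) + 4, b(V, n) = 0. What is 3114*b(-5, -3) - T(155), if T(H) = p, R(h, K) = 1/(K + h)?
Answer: -768/13 ≈ -59.077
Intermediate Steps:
p = 768/13 (p = (55 + 1/(9 + 4)) + 4 = (55 + 1/13) + 4 = 716/13 + 4 = 768/13 ≈ 59.077)
T(H) = 768/13
3114*b(-5, -3) - T(155) = 3114*0 - 1*768/13 = 0 - 768/13 = -768/13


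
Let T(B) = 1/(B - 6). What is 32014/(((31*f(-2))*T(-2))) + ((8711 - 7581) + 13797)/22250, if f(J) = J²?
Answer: -1424160263/689750 ≈ -2064.8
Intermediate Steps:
T(B) = 1/(-6 + B)
32014/(((31*f(-2))*T(-2))) + ((8711 - 7581) + 13797)/22250 = 32014/(((31*(-2)²)/(-6 - 2))) + ((8711 - 7581) + 13797)/22250 = 32014/(((31*4)/(-8))) + (1130 + 13797)*(1/22250) = 32014/((124*(-⅛))) + 14927*(1/22250) = 32014/(-31/2) + 14927/22250 = 32014*(-2/31) + 14927/22250 = -64028/31 + 14927/22250 = -1424160263/689750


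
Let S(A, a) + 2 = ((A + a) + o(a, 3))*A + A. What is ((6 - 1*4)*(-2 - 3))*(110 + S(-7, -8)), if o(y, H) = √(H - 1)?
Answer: -2060 + 70*√2 ≈ -1961.0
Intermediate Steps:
o(y, H) = √(-1 + H)
S(A, a) = -2 + A + A*(A + a + √2) (S(A, a) = -2 + (((A + a) + √(-1 + 3))*A + A) = -2 + (((A + a) + √2)*A + A) = -2 + ((A + a + √2)*A + A) = -2 + (A*(A + a + √2) + A) = -2 + (A + A*(A + a + √2)) = -2 + A + A*(A + a + √2))
((6 - 1*4)*(-2 - 3))*(110 + S(-7, -8)) = ((6 - 1*4)*(-2 - 3))*(110 + (-2 - 7 + (-7)² - 7*(-8) - 7*√2)) = ((6 - 4)*(-5))*(110 + (-2 - 7 + 49 + 56 - 7*√2)) = (2*(-5))*(110 + (96 - 7*√2)) = -10*(206 - 7*√2) = -2060 + 70*√2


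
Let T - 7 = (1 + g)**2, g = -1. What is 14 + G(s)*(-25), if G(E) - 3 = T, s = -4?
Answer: -236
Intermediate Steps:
T = 7 (T = 7 + (1 - 1)**2 = 7 + 0**2 = 7 + 0 = 7)
G(E) = 10 (G(E) = 3 + 7 = 10)
14 + G(s)*(-25) = 14 + 10*(-25) = 14 - 250 = -236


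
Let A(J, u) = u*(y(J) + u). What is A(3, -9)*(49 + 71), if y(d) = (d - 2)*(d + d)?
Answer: 3240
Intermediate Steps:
y(d) = 2*d*(-2 + d) (y(d) = (-2 + d)*(2*d) = 2*d*(-2 + d))
A(J, u) = u*(u + 2*J*(-2 + J)) (A(J, u) = u*(2*J*(-2 + J) + u) = u*(u + 2*J*(-2 + J)))
A(3, -9)*(49 + 71) = (-9*(-9 + 2*3*(-2 + 3)))*(49 + 71) = -9*(-9 + 2*3*1)*120 = -9*(-9 + 6)*120 = -9*(-3)*120 = 27*120 = 3240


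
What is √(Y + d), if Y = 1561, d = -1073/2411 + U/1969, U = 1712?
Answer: √35188991796842246/4747259 ≈ 39.515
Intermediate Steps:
d = 2014895/4747259 (d = -1073/2411 + 1712/1969 = 2014895/4747259 ≈ 0.42443)
√(Y + d) = √(1561 + 2014895/4747259) = √(7412486194/4747259) = √35188991796842246/4747259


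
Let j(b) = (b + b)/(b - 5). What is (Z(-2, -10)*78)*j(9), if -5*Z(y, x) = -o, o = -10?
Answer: -702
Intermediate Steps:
j(b) = 2*b/(-5 + b) (j(b) = (2*b)/(-5 + b) = 2*b/(-5 + b))
Z(y, x) = -2 (Z(y, x) = -(-1)*(-10)/5 = -1/5*10 = -2)
(Z(-2, -10)*78)*j(9) = (-2*78)*(2*9/(-5 + 9)) = -312*9/4 = -156*9/2 = -702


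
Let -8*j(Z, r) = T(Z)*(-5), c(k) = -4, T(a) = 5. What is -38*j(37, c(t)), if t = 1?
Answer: -475/4 ≈ -118.75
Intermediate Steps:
j(Z, r) = 25/8 (j(Z, r) = -5*(-5)/8 = -⅛*(-25) = 25/8)
-38*j(37, c(t)) = -38*25/8 = -475/4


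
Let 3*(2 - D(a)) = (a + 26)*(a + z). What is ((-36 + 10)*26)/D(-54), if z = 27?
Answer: 338/125 ≈ 2.7040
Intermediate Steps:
D(a) = 2 - (26 + a)*(27 + a)/3 (D(a) = 2 - (a + 26)*(a + 27)/3 = 2 - (26 + a)*(27 + a)/3)
((-36 + 10)*26)/D(-54) = ((-36 + 10)*26)/(-232 - 53/3*(-54) - ⅓*(-54)²) = (-26*26)/(-232 + 954 - ⅓*2916) = -676/(-232 + 954 - 972) = -676/(-250) = -676*(-1/250) = 338/125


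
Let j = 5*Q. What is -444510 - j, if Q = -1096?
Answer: -439030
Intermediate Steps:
j = -5480 (j = 5*(-1096) = -5480)
-444510 - j = -444510 - 1*(-5480) = -444510 + 5480 = -439030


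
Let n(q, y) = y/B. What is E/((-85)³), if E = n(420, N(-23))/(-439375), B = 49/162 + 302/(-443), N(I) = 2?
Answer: -143532/7343995004921875 ≈ -1.9544e-11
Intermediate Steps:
B = -27217/71766 (B = 49*(1/162) + 302*(-1/443) = 49/162 - 302/443 = -27217/71766 ≈ -0.37925)
n(q, y) = -71766*y/27217 (n(q, y) = y/(-27217/71766) = y*(-71766/27217) = -71766*y/27217)
E = 143532/11958469375 (E = -71766/27217*2/(-439375) = -143532/27217*(-1/439375) = 143532/11958469375 ≈ 1.2003e-5)
E/((-85)³) = 143532/(11958469375*((-85)³)) = (143532/11958469375)/(-614125) = (143532/11958469375)*(-1/614125) = -143532/7343995004921875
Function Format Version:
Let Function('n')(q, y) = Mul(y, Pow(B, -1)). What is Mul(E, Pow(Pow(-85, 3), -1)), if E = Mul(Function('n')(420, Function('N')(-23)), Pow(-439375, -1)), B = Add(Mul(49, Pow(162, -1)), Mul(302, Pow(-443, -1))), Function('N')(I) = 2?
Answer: Rational(-143532, 7343995004921875) ≈ -1.9544e-11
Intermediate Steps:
B = Rational(-27217, 71766) (B = Add(Mul(49, Rational(1, 162)), Mul(302, Rational(-1, 443))) = Add(Rational(49, 162), Rational(-302, 443)) = Rational(-27217, 71766) ≈ -0.37925)
Function('n')(q, y) = Mul(Rational(-71766, 27217), y) (Function('n')(q, y) = Mul(y, Pow(Rational(-27217, 71766), -1)) = Mul(y, Rational(-71766, 27217)) = Mul(Rational(-71766, 27217), y))
E = Rational(143532, 11958469375) (E = Mul(Mul(Rational(-71766, 27217), 2), Pow(-439375, -1)) = Mul(Rational(-143532, 27217), Rational(-1, 439375)) = Rational(143532, 11958469375) ≈ 1.2003e-5)
Mul(E, Pow(Pow(-85, 3), -1)) = Mul(Rational(143532, 11958469375), Pow(Pow(-85, 3), -1)) = Mul(Rational(143532, 11958469375), Pow(-614125, -1)) = Mul(Rational(143532, 11958469375), Rational(-1, 614125)) = Rational(-143532, 7343995004921875)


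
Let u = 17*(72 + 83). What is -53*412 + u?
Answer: -19201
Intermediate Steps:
u = 2635 (u = 17*155 = 2635)
-53*412 + u = -53*412 + 2635 = -21836 + 2635 = -19201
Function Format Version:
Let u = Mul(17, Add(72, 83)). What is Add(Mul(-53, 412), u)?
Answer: -19201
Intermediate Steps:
u = 2635 (u = Mul(17, 155) = 2635)
Add(Mul(-53, 412), u) = Add(Mul(-53, 412), 2635) = Add(-21836, 2635) = -19201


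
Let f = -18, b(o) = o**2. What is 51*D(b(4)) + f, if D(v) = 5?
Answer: 237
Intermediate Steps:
51*D(b(4)) + f = 51*5 - 18 = 255 - 18 = 237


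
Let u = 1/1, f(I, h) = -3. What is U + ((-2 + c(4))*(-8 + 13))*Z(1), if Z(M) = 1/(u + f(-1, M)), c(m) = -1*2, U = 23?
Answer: 33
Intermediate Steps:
c(m) = -2
u = 1
Z(M) = -½ (Z(M) = 1/(1 - 3) = 1/(-2) = -½)
U + ((-2 + c(4))*(-8 + 13))*Z(1) = 23 + ((-2 - 2)*(-8 + 13))*(-½) = 23 - 4*5*(-½) = 23 - 20*(-½) = 23 + 10 = 33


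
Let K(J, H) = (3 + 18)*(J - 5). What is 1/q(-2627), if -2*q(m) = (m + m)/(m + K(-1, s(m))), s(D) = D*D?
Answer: -2753/2627 ≈ -1.0480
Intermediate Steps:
s(D) = D²
K(J, H) = -105 + 21*J (K(J, H) = 21*(-5 + J) = -105 + 21*J)
q(m) = -m/(-126 + m) (q(m) = -(m + m)/(2*(m + (-105 + 21*(-1)))) = -2*m/(2*(m + (-105 - 21))) = -2*m/(2*(m - 126)) = -2*m/(2*(-126 + m)) = -m/(-126 + m))
1/q(-2627) = 1/(-1*(-2627)/(-126 - 2627)) = 1/(-1*(-2627)/(-2753)) = 1/(-1*(-2627)*(-1/2753)) = 1/(-2627/2753) = -2753/2627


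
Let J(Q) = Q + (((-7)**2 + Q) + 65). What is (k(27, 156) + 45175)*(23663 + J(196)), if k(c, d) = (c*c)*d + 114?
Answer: 3843185197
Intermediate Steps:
k(c, d) = 114 + d*c**2 (k(c, d) = c**2*d + 114 = d*c**2 + 114 = 114 + d*c**2)
J(Q) = 114 + 2*Q (J(Q) = Q + ((49 + Q) + 65) = Q + (114 + Q) = 114 + 2*Q)
(k(27, 156) + 45175)*(23663 + J(196)) = ((114 + 156*27**2) + 45175)*(23663 + (114 + 2*196)) = ((114 + 156*729) + 45175)*(23663 + (114 + 392)) = ((114 + 113724) + 45175)*(23663 + 506) = (113838 + 45175)*24169 = 159013*24169 = 3843185197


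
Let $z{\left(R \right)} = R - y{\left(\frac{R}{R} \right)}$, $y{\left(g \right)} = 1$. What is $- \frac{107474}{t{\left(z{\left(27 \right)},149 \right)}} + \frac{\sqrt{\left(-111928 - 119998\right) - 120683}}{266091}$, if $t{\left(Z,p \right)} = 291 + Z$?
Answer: $- \frac{107474}{317} + \frac{i \sqrt{352609}}{266091} \approx -339.03 + 0.0022316 i$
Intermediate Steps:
$z{\left(R \right)} = -1 + R$ ($z{\left(R \right)} = R - 1 = -1 + R$)
$- \frac{107474}{t{\left(z{\left(27 \right)},149 \right)}} + \frac{\sqrt{\left(-111928 - 119998\right) - 120683}}{266091} = - \frac{107474}{291 + \left(-1 + 27\right)} + \frac{\sqrt{\left(-111928 - 119998\right) - 120683}}{266091} = - \frac{107474}{291 + 26} + \sqrt{\left(-111928 - 119998\right) - 120683} \cdot \frac{1}{266091} = - \frac{107474}{317} + \sqrt{-231926 - 120683} \cdot \frac{1}{266091} = \left(-107474\right) \frac{1}{317} + \sqrt{-352609} \cdot \frac{1}{266091} = - \frac{107474}{317} + i \sqrt{352609} \cdot \frac{1}{266091} = - \frac{107474}{317} + \frac{i \sqrt{352609}}{266091}$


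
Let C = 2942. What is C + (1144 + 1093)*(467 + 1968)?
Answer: 5450037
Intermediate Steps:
C + (1144 + 1093)*(467 + 1968) = 2942 + (1144 + 1093)*(467 + 1968) = 2942 + 2237*2435 = 2942 + 5447095 = 5450037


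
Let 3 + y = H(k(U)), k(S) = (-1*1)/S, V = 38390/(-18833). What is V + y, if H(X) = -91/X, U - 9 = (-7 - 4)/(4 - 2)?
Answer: 11806843/37666 ≈ 313.46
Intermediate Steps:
U = 7/2 (U = 9 + (-7 - 4)/(4 - 2) = 9 - 11/2 = 7/2 ≈ 3.5000)
V = -38390/18833 (V = 38390*(-1/18833) = -38390/18833 ≈ -2.0384)
k(S) = -1/S
y = 631/2 (y = -3 - 91/((-1/7/2)) = -3 - 91/((-1*2/7)) = -3 - 91/(-2/7) = -3 - 91*(-7/2) = -3 + 637/2 = 631/2 ≈ 315.50)
V + y = -38390/18833 + 631/2 = 11806843/37666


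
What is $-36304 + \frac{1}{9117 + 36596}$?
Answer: $- \frac{1659564751}{45713} \approx -36304.0$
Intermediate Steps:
$-36304 + \frac{1}{9117 + 36596} = -36304 + \frac{1}{45713} = - \frac{1659564751}{45713}$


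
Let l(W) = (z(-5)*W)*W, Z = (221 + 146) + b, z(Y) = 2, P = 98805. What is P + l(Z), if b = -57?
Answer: 291005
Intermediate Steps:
Z = 310 (Z = (221 + 146) - 57 = 367 - 57 = 310)
l(W) = 2*W² (l(W) = (2*W)*W = 2*W²)
P + l(Z) = 98805 + 2*310² = 98805 + 2*96100 = 98805 + 192200 = 291005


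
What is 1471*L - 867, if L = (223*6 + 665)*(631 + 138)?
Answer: 2265790730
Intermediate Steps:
L = 1540307 (L = (1338 + 665)*769 = 2003*769 = 1540307)
1471*L - 867 = 1471*1540307 - 867 = 2265791597 - 867 = 2265790730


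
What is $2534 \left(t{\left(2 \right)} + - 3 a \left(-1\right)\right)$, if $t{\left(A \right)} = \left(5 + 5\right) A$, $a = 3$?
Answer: $73486$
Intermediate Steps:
$t{\left(A \right)} = 10 A$
$2534 \left(t{\left(2 \right)} + - 3 a \left(-1\right)\right) = 2534 \left(10 \cdot 2 + \left(-3\right) 3 \left(-1\right)\right) = 2534 \left(20 - -9\right) = 2534 \left(20 + 9\right) = 2534 \cdot 29 = 73486$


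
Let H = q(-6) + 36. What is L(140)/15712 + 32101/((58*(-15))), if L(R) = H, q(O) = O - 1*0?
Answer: -126086203/3417360 ≈ -36.896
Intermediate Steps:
q(O) = O (q(O) = O + 0 = O)
H = 30 (H = -6 + 36 = 30)
L(R) = 30
L(140)/15712 + 32101/((58*(-15))) = 30/15712 + 32101/((58*(-15))) = 30*(1/15712) + 32101/(-870) = 15/7856 + 32101*(-1/870) = 15/7856 - 32101/870 = -126086203/3417360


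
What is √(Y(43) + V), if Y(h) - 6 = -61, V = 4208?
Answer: √4153 ≈ 64.444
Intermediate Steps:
Y(h) = -55 (Y(h) = 6 - 61 = -55)
√(Y(43) + V) = √(-55 + 4208) = √4153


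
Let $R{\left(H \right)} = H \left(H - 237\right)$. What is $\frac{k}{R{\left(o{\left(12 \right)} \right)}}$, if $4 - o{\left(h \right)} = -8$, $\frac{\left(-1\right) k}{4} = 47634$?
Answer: $\frac{15878}{225} \approx 70.569$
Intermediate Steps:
$k = -190536$ ($k = \left(-4\right) 47634 = -190536$)
$o{\left(h \right)} = 12$ ($o{\left(h \right)} = 4 - -8 = 4 + 8 = 12$)
$R{\left(H \right)} = H \left(-237 + H\right)$
$\frac{k}{R{\left(o{\left(12 \right)} \right)}} = - \frac{190536}{12 \left(-237 + 12\right)} = - \frac{190536}{12 \left(-225\right)} = - \frac{190536}{-2700} = \left(-190536\right) \left(- \frac{1}{2700}\right) = \frac{15878}{225}$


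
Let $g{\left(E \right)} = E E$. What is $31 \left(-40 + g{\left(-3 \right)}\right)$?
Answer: $-961$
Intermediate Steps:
$g{\left(E \right)} = E^{2}$
$31 \left(-40 + g{\left(-3 \right)}\right) = 31 \left(-40 + \left(-3\right)^{2}\right) = 31 \left(-40 + 9\right) = 31 \left(-31\right) = -961$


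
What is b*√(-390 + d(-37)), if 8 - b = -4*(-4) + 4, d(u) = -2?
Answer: -168*I*√2 ≈ -237.59*I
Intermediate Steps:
b = -12 (b = 8 - (-4*(-4) + 4) = 8 - (16 + 4) = 8 - 1*20 = 8 - 20 = -12)
b*√(-390 + d(-37)) = -12*√(-390 - 2) = -168*I*√2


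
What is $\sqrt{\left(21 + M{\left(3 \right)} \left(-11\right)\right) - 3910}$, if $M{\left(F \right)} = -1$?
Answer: $i \sqrt{3878} \approx 62.274 i$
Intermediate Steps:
$\sqrt{\left(21 + M{\left(3 \right)} \left(-11\right)\right) - 3910} = \sqrt{\left(21 - -11\right) - 3910} = \sqrt{\left(21 + 11\right) - 3910} = \sqrt{32 - 3910} = \sqrt{-3878} = i \sqrt{3878}$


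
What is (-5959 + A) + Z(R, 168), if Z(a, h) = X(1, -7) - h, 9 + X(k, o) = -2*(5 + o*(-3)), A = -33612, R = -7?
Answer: -39800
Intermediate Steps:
X(k, o) = -19 + 6*o (X(k, o) = -9 - 2*(5 + o*(-3)) = -9 - 2*(5 - 3*o) = -9 + (-10 + 6*o) = -19 + 6*o)
Z(a, h) = -61 - h (Z(a, h) = (-19 + 6*(-7)) - h = (-19 - 42) - h = -61 - h)
(-5959 + A) + Z(R, 168) = (-5959 - 33612) + (-61 - 1*168) = -39571 + (-61 - 168) = -39571 - 229 = -39800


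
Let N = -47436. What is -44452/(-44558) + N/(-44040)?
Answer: 169638307/81763930 ≈ 2.0747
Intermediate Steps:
-44452/(-44558) + N/(-44040) = -44452/(-44558) - 47436/(-44040) = -44452*(-1/44558) - 47436*(-1/44040) = 22226/22279 + 3953/3670 = 169638307/81763930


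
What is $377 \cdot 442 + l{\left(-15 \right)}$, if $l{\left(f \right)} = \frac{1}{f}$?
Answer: $\frac{2499509}{15} \approx 1.6663 \cdot 10^{5}$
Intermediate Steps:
$377 \cdot 442 + l{\left(-15 \right)} = 377 \cdot 442 + \frac{1}{-15} = 166634 - \frac{1}{15} = \frac{2499509}{15}$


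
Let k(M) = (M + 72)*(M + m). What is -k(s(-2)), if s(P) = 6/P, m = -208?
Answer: 14559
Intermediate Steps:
k(M) = (-208 + M)*(72 + M) (k(M) = (M + 72)*(M - 208) = (72 + M)*(-208 + M) = (-208 + M)*(72 + M))
-k(s(-2)) = -(-14976 + (6/(-2))² - 816/(-2)) = -(-14976 + (6*(-½))² - 816*(-1)/2) = -(-14976 + (-3)² - 136*(-3)) = -(-14976 + 9 + 408) = -1*(-14559) = 14559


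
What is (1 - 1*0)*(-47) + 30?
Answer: -17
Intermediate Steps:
(1 - 1*0)*(-47) + 30 = (1 + 0)*(-47) + 30 = 1*(-47) + 30 = -47 + 30 = -17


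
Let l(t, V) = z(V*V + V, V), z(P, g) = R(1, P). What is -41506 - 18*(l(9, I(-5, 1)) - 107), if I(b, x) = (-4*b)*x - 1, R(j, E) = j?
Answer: -39598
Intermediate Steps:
z(P, g) = 1
I(b, x) = -1 - 4*b*x (I(b, x) = -4*b*x - 1 = -1 - 4*b*x)
l(t, V) = 1
-41506 - 18*(l(9, I(-5, 1)) - 107) = -41506 - 18*(1 - 107) = -41506 - 18*(-106) = -41506 + 1908 = -39598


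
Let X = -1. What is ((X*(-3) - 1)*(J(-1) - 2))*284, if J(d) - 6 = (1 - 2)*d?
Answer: 2840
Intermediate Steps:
J(d) = 6 - d (J(d) = 6 + (1 - 2)*d = 6 - d)
((X*(-3) - 1)*(J(-1) - 2))*284 = ((-1*(-3) - 1)*((6 - 1*(-1)) - 2))*284 = ((3 - 1)*((6 + 1) - 2))*284 = (2*(7 - 2))*284 = (2*5)*284 = 10*284 = 2840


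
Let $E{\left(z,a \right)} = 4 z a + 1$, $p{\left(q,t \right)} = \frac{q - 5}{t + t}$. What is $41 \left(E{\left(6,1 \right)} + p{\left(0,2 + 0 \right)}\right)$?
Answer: $\frac{3895}{4} \approx 973.75$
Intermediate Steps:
$p{\left(q,t \right)} = \frac{-5 + q}{2 t}$
$E{\left(z,a \right)} = 1 + 4 a z$ ($E{\left(z,a \right)} = 4 a z + 1 = 1 + 4 a z$)
$41 \left(E{\left(6,1 \right)} + p{\left(0,2 + 0 \right)}\right) = 41 \left(\left(1 + 4 \cdot 1 \cdot 6\right) + \frac{-5 + 0}{2 \left(2 + 0\right)}\right) = 41 \left(\left(1 + 24\right) + \frac{1}{2} \cdot \frac{1}{2} \left(-5\right)\right) = 41 \left(25 + \frac{1}{2} \cdot \frac{1}{2} \left(-5\right)\right) = 41 \left(25 - \frac{5}{4}\right) = 41 \cdot \frac{95}{4} = \frac{3895}{4}$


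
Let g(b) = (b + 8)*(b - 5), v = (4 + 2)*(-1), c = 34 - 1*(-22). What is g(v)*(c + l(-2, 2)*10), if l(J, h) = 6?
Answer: -2552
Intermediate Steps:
c = 56 (c = 34 + 22 = 56)
v = -6 (v = 6*(-1) = -6)
g(b) = (-5 + b)*(8 + b) (g(b) = (8 + b)*(-5 + b) = (-5 + b)*(8 + b))
g(v)*(c + l(-2, 2)*10) = (-40 + (-6)² + 3*(-6))*(56 + 6*10) = (-40 + 36 - 18)*(56 + 60) = -22*116 = -2552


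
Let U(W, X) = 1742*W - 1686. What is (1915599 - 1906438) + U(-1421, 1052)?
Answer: -2467907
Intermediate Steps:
U(W, X) = -1686 + 1742*W
(1915599 - 1906438) + U(-1421, 1052) = (1915599 - 1906438) + (-1686 + 1742*(-1421)) = 9161 + (-1686 - 2475382) = 9161 - 2477068 = -2467907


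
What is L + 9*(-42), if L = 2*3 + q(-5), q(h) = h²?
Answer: -347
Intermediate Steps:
L = 31 (L = 2*3 + (-5)² = 6 + 25 = 31)
L + 9*(-42) = 31 + 9*(-42) = 31 - 378 = -347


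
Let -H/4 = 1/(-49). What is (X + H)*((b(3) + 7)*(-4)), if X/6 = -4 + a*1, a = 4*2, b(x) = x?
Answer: -47200/49 ≈ -963.27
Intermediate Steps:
a = 8
H = 4/49 (H = -4/(-49) = -4*(-1/49) = 4/49 ≈ 0.081633)
X = 24 (X = 6*(-4 + 8*1) = 6*(-4 + 8) = 6*4 = 24)
(X + H)*((b(3) + 7)*(-4)) = (24 + 4/49)*((3 + 7)*(-4)) = 1180*(10*(-4))/49 = (1180/49)*(-40) = -47200/49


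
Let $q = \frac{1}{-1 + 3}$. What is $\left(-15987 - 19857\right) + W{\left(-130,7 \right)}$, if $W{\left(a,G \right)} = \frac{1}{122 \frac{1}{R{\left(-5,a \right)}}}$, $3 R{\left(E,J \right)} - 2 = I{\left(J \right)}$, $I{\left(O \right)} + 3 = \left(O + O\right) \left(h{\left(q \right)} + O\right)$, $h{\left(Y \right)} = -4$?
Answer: $- \frac{4361355}{122} \approx -35749.0$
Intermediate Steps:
$q = \frac{1}{2} \approx 0.5$
$I{\left(O \right)} = -3 + 2 O \left(-4 + O\right)$ ($I{\left(O \right)} = -3 + \left(O + O\right) \left(-4 + O\right) = -3 + 2 O \left(-4 + O\right)$)
$R{\left(E,J \right)} = - \frac{1}{3} - \frac{8 J}{3} + \frac{2 J^{2}}{3}$ ($R{\left(E,J \right)} = \frac{2}{3} + \frac{-3 - 8 J + 2 J^{2}}{3} = \frac{2}{3} - \left(1 - \frac{2 J^{2}}{3} + \frac{8 J}{3}\right) = - \frac{1}{3} - \frac{8 J}{3} + \frac{2 J^{2}}{3}$)
$W{\left(a,G \right)} = - \frac{1}{366} - \frac{4 a}{183} + \frac{a^{2}}{183}$ ($W{\left(a,G \right)} = \frac{1}{122 \frac{1}{- \frac{1}{3} - \frac{8 a}{3} + \frac{2 a^{2}}{3}}} = - \frac{1}{366} - \frac{4 a}{183} + \frac{a^{2}}{183}$)
$\left(-15987 - 19857\right) + W{\left(-130,7 \right)} = \left(-15987 - 19857\right) - \left(- \frac{1039}{366} - \frac{16900}{183}\right) = -35844 + \left(- \frac{1}{366} + \frac{520}{183} + \frac{1}{183} \cdot 16900\right) = -35844 + \left(- \frac{1}{366} + \frac{520}{183} + \frac{16900}{183}\right) = -35844 + \frac{11613}{122} = - \frac{4361355}{122}$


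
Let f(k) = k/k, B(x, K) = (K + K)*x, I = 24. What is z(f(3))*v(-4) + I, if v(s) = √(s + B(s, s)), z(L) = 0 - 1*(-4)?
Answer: 24 + 8*√7 ≈ 45.166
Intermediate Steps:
B(x, K) = 2*K*x (B(x, K) = (2*K)*x = 2*K*x)
f(k) = 1
z(L) = 4 (z(L) = 0 + 4 = 4)
v(s) = √(s + 2*s²) (v(s) = √(s + 2*s*s) = √(s + 2*s²))
z(f(3))*v(-4) + I = 4*√(-4*(1 + 2*(-4))) + 24 = 4*√(-4*(1 - 8)) + 24 = 4*√(-4*(-7)) + 24 = 4*√28 + 24 = 4*(2*√7) + 24 = 8*√7 + 24 = 24 + 8*√7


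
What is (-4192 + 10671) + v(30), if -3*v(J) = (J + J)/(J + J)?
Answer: 19436/3 ≈ 6478.7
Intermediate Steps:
v(J) = -⅓ (v(J) = -(J + J)/(3*(J + J)) = -2*J/(3*(2*J)) = -2*J*1/(2*J)/3 = -⅓*1 = -⅓)
(-4192 + 10671) + v(30) = (-4192 + 10671) - ⅓ = 6479 - ⅓ = 19436/3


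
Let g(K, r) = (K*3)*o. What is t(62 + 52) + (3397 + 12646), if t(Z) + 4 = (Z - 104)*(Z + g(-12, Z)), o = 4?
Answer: 15739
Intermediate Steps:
g(K, r) = 12*K (g(K, r) = (K*3)*4 = (3*K)*4 = 12*K)
t(Z) = -4 + (-144 + Z)*(-104 + Z) (t(Z) = -4 + (Z - 104)*(Z + 12*(-12)) = -4 + (-104 + Z)*(Z - 144) = -4 + (-104 + Z)*(-144 + Z) = -4 + (-144 + Z)*(-104 + Z))
t(62 + 52) + (3397 + 12646) = (14972 + (62 + 52)² - 248*(62 + 52)) + (3397 + 12646) = (14972 + 114² - 248*114) + 16043 = (14972 + 12996 - 28272) + 16043 = -304 + 16043 = 15739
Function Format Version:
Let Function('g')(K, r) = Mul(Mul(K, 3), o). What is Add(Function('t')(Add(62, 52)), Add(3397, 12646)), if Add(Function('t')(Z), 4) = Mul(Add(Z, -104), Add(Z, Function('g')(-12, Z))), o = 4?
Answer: 15739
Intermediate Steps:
Function('g')(K, r) = Mul(12, K) (Function('g')(K, r) = Mul(Mul(K, 3), 4) = Mul(Mul(3, K), 4) = Mul(12, K))
Function('t')(Z) = Add(-4, Mul(Add(-144, Z), Add(-104, Z))) (Function('t')(Z) = Add(-4, Mul(Add(Z, -104), Add(Z, Mul(12, -12)))) = Add(-4, Mul(Add(-104, Z), Add(Z, -144))) = Add(-4, Mul(Add(-104, Z), Add(-144, Z))) = Add(-4, Mul(Add(-144, Z), Add(-104, Z))))
Add(Function('t')(Add(62, 52)), Add(3397, 12646)) = Add(Add(14972, Pow(Add(62, 52), 2), Mul(-248, Add(62, 52))), Add(3397, 12646)) = Add(Add(14972, Pow(114, 2), Mul(-248, 114)), 16043) = Add(Add(14972, 12996, -28272), 16043) = Add(-304, 16043) = 15739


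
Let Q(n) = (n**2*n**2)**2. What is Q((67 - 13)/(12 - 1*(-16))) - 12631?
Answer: -18358262029855/1475789056 ≈ -12440.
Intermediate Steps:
Q(n) = n**8 (Q(n) = (n**4)**2 = n**8)
Q((67 - 13)/(12 - 1*(-16))) - 12631 = ((67 - 13)/(12 - 1*(-16)))**8 - 12631 = (54/(12 + 16))**8 - 12631 = (54/28)**8 - 12631 = (54*(1/28))**8 - 12631 = (27/14)**8 - 12631 = 282429536481/1475789056 - 12631 = -18358262029855/1475789056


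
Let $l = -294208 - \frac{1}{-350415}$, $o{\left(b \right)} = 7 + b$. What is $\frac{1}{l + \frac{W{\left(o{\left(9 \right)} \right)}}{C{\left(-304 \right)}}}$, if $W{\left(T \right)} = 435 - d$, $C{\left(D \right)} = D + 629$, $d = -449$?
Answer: $- \frac{1752075}{515469715951} \approx -3.399 \cdot 10^{-6}$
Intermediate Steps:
$C{\left(D \right)} = 629 + D$
$W{\left(T \right)} = 884$ ($W{\left(T \right)} = 435 - -449 = 435 + 449 = 884$)
$l = - \frac{103094896319}{350415}$ ($l = -294208 - - \frac{1}{350415} = -294208 + \frac{1}{350415} = - \frac{103094896319}{350415} \approx -2.9421 \cdot 10^{5}$)
$\frac{1}{l + \frac{W{\left(o{\left(9 \right)} \right)}}{C{\left(-304 \right)}}} = \frac{1}{- \frac{103094896319}{350415} + \frac{884}{629 - 304}} = \frac{1}{- \frac{103094896319}{350415} + \frac{884}{325}} = \frac{1}{- \frac{103094896319}{350415} + 884 \cdot \frac{1}{325}} = \frac{1}{- \frac{103094896319}{350415} + \frac{68}{25}} = \frac{1}{- \frac{515469715951}{1752075}} = - \frac{1752075}{515469715951}$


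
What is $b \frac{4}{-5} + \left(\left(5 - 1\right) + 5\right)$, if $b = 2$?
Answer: $\frac{37}{5} \approx 7.4$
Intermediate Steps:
$b \frac{4}{-5} + \left(\left(5 - 1\right) + 5\right) = 2 \frac{4}{-5} + \left(\left(5 - 1\right) + 5\right) = 2 \cdot 4 \left(- \frac{1}{5}\right) + \left(4 + 5\right) = 2 \left(- \frac{4}{5}\right) + 9 = - \frac{8}{5} + 9 = \frac{37}{5}$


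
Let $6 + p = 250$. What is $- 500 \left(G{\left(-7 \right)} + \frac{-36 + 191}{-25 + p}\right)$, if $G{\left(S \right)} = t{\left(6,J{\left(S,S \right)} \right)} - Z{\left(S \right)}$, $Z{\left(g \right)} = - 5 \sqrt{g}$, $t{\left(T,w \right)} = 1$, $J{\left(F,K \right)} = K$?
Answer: $- \frac{187000}{219} - 2500 i \sqrt{7} \approx -853.88 - 6614.4 i$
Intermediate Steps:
$p = 244$ ($p = -6 + 250 = 244$)
$G{\left(S \right)} = 1 + 5 \sqrt{S}$ ($G{\left(S \right)} = 1 - - 5 \sqrt{S} = 1 + 5 \sqrt{S}$)
$- 500 \left(G{\left(-7 \right)} + \frac{-36 + 191}{-25 + p}\right) = - 500 \left(\left(1 + 5 \sqrt{-7}\right) + \frac{-36 + 191}{-25 + 244}\right) = - 500 \left(\left(1 + 5 i \sqrt{7}\right) + \frac{155}{219}\right) = - 500 \left(\frac{374}{219} + 5 i \sqrt{7}\right) = - \frac{187000}{219} - 2500 i \sqrt{7}$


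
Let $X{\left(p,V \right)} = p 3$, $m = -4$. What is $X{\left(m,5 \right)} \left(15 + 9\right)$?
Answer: $-288$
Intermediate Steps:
$X{\left(p,V \right)} = 3 p$
$X{\left(m,5 \right)} \left(15 + 9\right) = 3 \left(-4\right) \left(15 + 9\right) = \left(-12\right) 24 = -288$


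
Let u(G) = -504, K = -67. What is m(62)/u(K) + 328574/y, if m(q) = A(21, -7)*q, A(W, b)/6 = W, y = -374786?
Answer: -6137757/374786 ≈ -16.377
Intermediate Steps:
A(W, b) = 6*W
m(q) = 126*q (m(q) = (6*21)*q = 126*q)
m(62)/u(K) + 328574/y = (126*62)/(-504) + 328574/(-374786) = 7812*(-1/504) + 328574*(-1/374786) = -31/2 - 164287/187393 = -6137757/374786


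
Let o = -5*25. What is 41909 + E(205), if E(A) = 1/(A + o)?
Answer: 3352721/80 ≈ 41909.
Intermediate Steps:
o = -125
E(A) = 1/(-125 + A) (E(A) = 1/(A - 125) = 1/(-125 + A))
41909 + E(205) = 41909 + 1/(-125 + 205) = 41909 + 1/80 = 3352721/80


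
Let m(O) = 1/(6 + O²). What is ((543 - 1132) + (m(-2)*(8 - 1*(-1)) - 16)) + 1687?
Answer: 10829/10 ≈ 1082.9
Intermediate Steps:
((543 - 1132) + (m(-2)*(8 - 1*(-1)) - 16)) + 1687 = ((543 - 1132) + ((8 - 1*(-1))/(6 + (-2)²) - 16)) + 1687 = (-589 + ((8 + 1)/(6 + 4) - 16)) + 1687 = (-589 + (9/10 - 16)) + 1687 = (-589 - 151/10) + 1687 = -6041/10 + 1687 = 10829/10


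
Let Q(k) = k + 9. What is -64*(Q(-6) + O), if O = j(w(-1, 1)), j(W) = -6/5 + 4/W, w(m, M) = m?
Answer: 704/5 ≈ 140.80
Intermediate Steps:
Q(k) = 9 + k
j(W) = -6/5 + 4/W (j(W) = -6*1/5 + 4/W = -6/5 + 4/W)
O = -26/5 (O = -6/5 + 4/(-1) = -6/5 + 4*(-1) = -6/5 - 4 = -26/5 ≈ -5.2000)
-64*(Q(-6) + O) = -64*((9 - 6) - 26/5) = -64*(3 - 26/5) = -64*(-11/5) = 704/5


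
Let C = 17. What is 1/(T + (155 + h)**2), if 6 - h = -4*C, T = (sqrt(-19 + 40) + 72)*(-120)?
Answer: 43801/1918225201 + 120*sqrt(21)/1918225201 ≈ 2.3121e-5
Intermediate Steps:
T = -8640 - 120*sqrt(21) (T = (sqrt(21) + 72)*(-120) = (72 + sqrt(21))*(-120) = -8640 - 120*sqrt(21) ≈ -9189.9)
h = 74 (h = 6 - (-4)*17 = 6 - 1*(-68) = 6 + 68 = 74)
1/(T + (155 + h)**2) = 1/((-8640 - 120*sqrt(21)) + (155 + 74)**2) = 1/((-8640 - 120*sqrt(21)) + 229**2) = 1/((-8640 - 120*sqrt(21)) + 52441) = 1/(43801 - 120*sqrt(21))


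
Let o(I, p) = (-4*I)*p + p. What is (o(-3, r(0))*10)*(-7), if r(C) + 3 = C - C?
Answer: 2730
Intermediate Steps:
r(C) = -3 (r(C) = -3 + (C - C) = -3 + 0 = -3)
o(I, p) = p - 4*I*p (o(I, p) = -4*I*p + p = p - 4*I*p)
(o(-3, r(0))*10)*(-7) = (-3*(1 - 4*(-3))*10)*(-7) = (-3*(1 + 12)*10)*(-7) = (-3*13*10)*(-7) = -39*10*(-7) = -390*(-7) = 2730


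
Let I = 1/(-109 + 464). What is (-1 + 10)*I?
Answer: 9/355 ≈ 0.025352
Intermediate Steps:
I = 1/355 ≈ 0.0028169
(-1 + 10)*I = (-1 + 10)*(1/355) = 9*(1/355) = 9/355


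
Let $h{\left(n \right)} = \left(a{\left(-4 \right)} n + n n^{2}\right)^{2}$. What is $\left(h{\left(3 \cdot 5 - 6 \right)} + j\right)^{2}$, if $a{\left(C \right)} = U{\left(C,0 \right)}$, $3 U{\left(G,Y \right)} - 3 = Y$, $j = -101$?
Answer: $296527078849$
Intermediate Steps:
$U{\left(G,Y \right)} = 1 + \frac{Y}{3}$
$a{\left(C \right)} = 1$ ($a{\left(C \right)} = 1 + \frac{1}{3} \cdot 0 = 1 + 0 = 1$)
$h{\left(n \right)} = \left(n + n^{3}\right)^{2}$ ($h{\left(n \right)} = \left(1 n + n n^{2}\right)^{2} = \left(n + n^{3}\right)^{2}$)
$\left(h{\left(3 \cdot 5 - 6 \right)} + j\right)^{2} = \left(\left(3 \cdot 5 - 6\right)^{2} \left(1 + \left(3 \cdot 5 - 6\right)^{2}\right)^{2} - 101\right)^{2} = \left(\left(15 - 6\right)^{2} \left(1 + \left(15 - 6\right)^{2}\right)^{2} - 101\right)^{2} = \left(9^{2} \left(1 + 9^{2}\right)^{2} - 101\right)^{2} = \left(81 \left(1 + 81\right)^{2} - 101\right)^{2} = \left(81 \cdot 82^{2} - 101\right)^{2} = \left(81 \cdot 6724 - 101\right)^{2} = \left(544644 - 101\right)^{2} = 544543^{2} = 296527078849$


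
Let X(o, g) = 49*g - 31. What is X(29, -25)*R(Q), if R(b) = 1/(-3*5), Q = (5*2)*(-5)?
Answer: 1256/15 ≈ 83.733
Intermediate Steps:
X(o, g) = -31 + 49*g
Q = -50 (Q = 10*(-5) = -50)
R(b) = -1/15 (R(b) = 1/(-15) = -1/15)
X(29, -25)*R(Q) = (-31 + 49*(-25))*(-1/15) = (-31 - 1225)*(-1/15) = -1256*(-1/15) = 1256/15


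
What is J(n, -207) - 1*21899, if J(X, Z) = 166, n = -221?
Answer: -21733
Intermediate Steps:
J(n, -207) - 1*21899 = 166 - 1*21899 = 166 - 21899 = -21733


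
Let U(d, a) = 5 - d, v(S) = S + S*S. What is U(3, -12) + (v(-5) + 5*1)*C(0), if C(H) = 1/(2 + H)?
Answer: 29/2 ≈ 14.500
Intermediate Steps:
v(S) = S + S²
U(3, -12) + (v(-5) + 5*1)*C(0) = (5 - 1*3) + (-5*(1 - 5) + 5*1)/(2 + 0) = (5 - 3) + (-5*(-4) + 5)/2 = 2 + (20 + 5)*(½) = 2 + 25*(½) = 2 + 25/2 = 29/2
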